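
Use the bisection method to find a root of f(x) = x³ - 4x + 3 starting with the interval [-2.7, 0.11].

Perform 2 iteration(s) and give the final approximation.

f(x) = x³ - 4x + 3
Initial interval: [-2.7, 0.11]

Iteration 1:
  c_1 = (-2.700000 + 0.110000)/2 = -1.295000
  f(c_1) = f(-1.295000) = 6.008253
  f(a) × f(c) < 0, new interval: [-2.700000, -1.295000]
Iteration 2:
  c_2 = (-2.700000 + (-1.295000))/2 = -1.997500
  f(c_2) = f(-1.997500) = 3.019963
  f(a) × f(c) < 0, new interval: [-2.700000, -1.997500]

After 2 iteration(s), the approximation is c_2 = -1.997500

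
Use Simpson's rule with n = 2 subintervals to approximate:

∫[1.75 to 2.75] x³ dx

f(x) = x³
a = 1.75, b = 2.75, n = 2
h = (b - a)/n = 0.500000

Simpson's rule: (h/3)[f(x₀) + 4f(x₁) + 2f(x₂) + ... + f(xₙ)]

x_0 = 1.7500, f(x_0) = 5.359375, coefficient = 1
x_1 = 2.2500, f(x_1) = 11.390625, coefficient = 4
x_2 = 2.7500, f(x_2) = 20.796875, coefficient = 1

I ≈ (0.500000/3) × 71.718750 = 11.953125
Exact value: 11.953125
Error: 0.000000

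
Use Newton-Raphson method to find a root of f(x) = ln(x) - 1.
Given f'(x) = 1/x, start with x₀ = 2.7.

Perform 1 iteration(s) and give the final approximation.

f(x) = ln(x) - 1
f'(x) = 1/x
x₀ = 2.7

Newton-Raphson formula: x_{n+1} = x_n - f(x_n)/f'(x_n)

Iteration 1:
  f(2.700000) = -0.006748
  f'(2.700000) = 0.370370
  x_1 = 2.700000 - (-0.006748)/0.370370 = 2.718220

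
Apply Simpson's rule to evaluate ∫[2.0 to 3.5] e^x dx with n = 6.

f(x) = e^x
a = 2.0, b = 3.5, n = 6
h = (b - a)/n = 0.250000

Simpson's rule: (h/3)[f(x₀) + 4f(x₁) + 2f(x₂) + ... + f(xₙ)]

x_0 = 2.0000, f(x_0) = 7.389056, coefficient = 1
x_1 = 2.2500, f(x_1) = 9.487736, coefficient = 4
x_2 = 2.5000, f(x_2) = 12.182494, coefficient = 2
x_3 = 2.7500, f(x_3) = 15.642632, coefficient = 4
x_4 = 3.0000, f(x_4) = 20.085537, coefficient = 2
x_5 = 3.2500, f(x_5) = 25.790340, coefficient = 4
x_6 = 3.5000, f(x_6) = 33.115452, coefficient = 1

I ≈ (0.250000/3) × 308.723400 = 25.726950
Exact value: 25.726396
Error: 0.000554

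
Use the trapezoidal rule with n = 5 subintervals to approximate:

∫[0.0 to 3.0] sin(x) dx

f(x) = sin(x)
a = 0.0, b = 3.0, n = 5
h = (b - a)/n = 0.600000

Trapezoidal rule: (h/2)[f(x₀) + 2f(x₁) + 2f(x₂) + ... + f(xₙ)]

x_0 = 0.0000, f(x_0) = 0.000000, coefficient = 1
x_1 = 0.6000, f(x_1) = 0.564642, coefficient = 2
x_2 = 1.2000, f(x_2) = 0.932039, coefficient = 2
x_3 = 1.8000, f(x_3) = 0.973848, coefficient = 2
x_4 = 2.4000, f(x_4) = 0.675463, coefficient = 2
x_5 = 3.0000, f(x_5) = 0.141120, coefficient = 1

I ≈ (0.600000/2) × 6.433105 = 1.929931
Exact value: 1.989992
Error: 0.060061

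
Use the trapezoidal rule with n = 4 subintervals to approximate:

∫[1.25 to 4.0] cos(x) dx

f(x) = cos(x)
a = 1.25, b = 4.0, n = 4
h = (b - a)/n = 0.687500

Trapezoidal rule: (h/2)[f(x₀) + 2f(x₁) + 2f(x₂) + ... + f(xₙ)]

x_0 = 1.2500, f(x_0) = 0.315322, coefficient = 1
x_1 = 1.9375, f(x_1) = -0.358540, coefficient = 2
x_2 = 2.6250, f(x_2) = -0.869507, coefficient = 2
x_3 = 3.3125, f(x_3) = -0.985431, coefficient = 2
x_4 = 4.0000, f(x_4) = -0.653644, coefficient = 1

I ≈ (0.687500/2) × -4.765278 = -1.638064
Exact value: -1.705787
Error: 0.067723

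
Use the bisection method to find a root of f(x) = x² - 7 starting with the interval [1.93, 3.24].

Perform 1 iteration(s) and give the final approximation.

f(x) = x² - 7
Initial interval: [1.93, 3.24]

Iteration 1:
  c_1 = (1.930000 + 3.240000)/2 = 2.585000
  f(c_1) = f(2.585000) = -0.317775
  f(a) × f(c) ≥ 0, new interval: [2.585000, 3.240000]

After 1 iteration(s), the approximation is c_1 = 2.585000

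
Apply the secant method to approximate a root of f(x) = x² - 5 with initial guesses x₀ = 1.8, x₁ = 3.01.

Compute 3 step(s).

f(x) = x² - 5
x₀ = 1.8, x₁ = 3.01

Secant formula: x_{n+1} = x_n - f(x_n)(x_n - x_{n-1})/(f(x_n) - f(x_{n-1}))

Iteration 1:
  f(1.800000) = -1.760000
  f(3.010000) = 4.060100
  x_2 = 3.010000 - 4.060100×(3.010000 - 1.800000)/(4.060100 - (-1.760000))
       = 2.165904
Iteration 2:
  f(3.010000) = 4.060100
  f(2.165904) = -0.308858
  x_3 = 2.165904 - (-0.308858)×(2.165904 - 3.010000)/(-0.308858 - 4.060100)
       = 2.225577
Iteration 3:
  f(2.165904) = -0.308858
  f(2.225577) = -0.046808
  x_4 = 2.225577 - (-0.046808)×(2.225577 - 2.165904)/(-0.046808 - (-0.308858))
       = 2.236236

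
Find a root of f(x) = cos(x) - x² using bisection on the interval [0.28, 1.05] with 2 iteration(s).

f(x) = cos(x) - x²
Initial interval: [0.28, 1.05]

Iteration 1:
  c_1 = (0.280000 + 1.050000)/2 = 0.665000
  f(c_1) = f(0.665000) = 0.344692
  f(a) × f(c) ≥ 0, new interval: [0.665000, 1.050000]
Iteration 2:
  c_2 = (0.665000 + 1.050000)/2 = 0.857500
  f(c_2) = f(0.857500) = -0.080976
  f(a) × f(c) < 0, new interval: [0.665000, 0.857500]

After 2 iteration(s), the approximation is c_2 = 0.857500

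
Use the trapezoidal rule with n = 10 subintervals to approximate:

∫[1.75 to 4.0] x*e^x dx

f(x) = x*e^x
a = 1.75, b = 4.0, n = 10
h = (b - a)/n = 0.225000

Trapezoidal rule: (h/2)[f(x₀) + 2f(x₁) + 2f(x₂) + ... + f(xₙ)]

x_0 = 1.7500, f(x_0) = 10.070555, coefficient = 1
x_1 = 1.9750, f(x_1) = 14.233074, coefficient = 2
x_2 = 2.2000, f(x_2) = 19.855030, coefficient = 2
x_3 = 2.4250, f(x_3) = 27.407906, coefficient = 2
x_4 = 2.6500, f(x_4) = 37.508202, coefficient = 2
x_5 = 2.8750, f(x_5) = 50.960594, coefficient = 2
x_6 = 3.1000, f(x_6) = 68.813649, coefficient = 2
x_7 = 3.3250, f(x_7) = 92.431670, coefficient = 2
x_8 = 3.5500, f(x_8) = 123.587277, coefficient = 2
x_9 = 3.7750, f(x_9) = 164.580594, coefficient = 2
x_10 = 4.0000, f(x_10) = 218.392600, coefficient = 1

I ≈ (0.225000/2) × 1427.219149 = 160.562154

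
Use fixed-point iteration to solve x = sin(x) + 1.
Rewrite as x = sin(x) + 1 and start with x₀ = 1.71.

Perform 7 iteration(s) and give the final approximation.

Equation: x = sin(x) + 1
Fixed-point form: x = sin(x) + 1
x₀ = 1.71

x_1 = g(1.710000) = 1.990327
x_2 = g(1.990327) = 1.913280
x_3 = g(1.913280) = 1.941923
x_4 = g(1.941923) = 1.931919
x_5 = g(1.931919) = 1.935501
x_6 = g(1.935501) = 1.934229
x_7 = g(1.934229) = 1.934682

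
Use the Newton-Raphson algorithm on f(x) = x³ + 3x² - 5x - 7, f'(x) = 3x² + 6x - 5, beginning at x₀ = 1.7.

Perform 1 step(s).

f(x) = x³ + 3x² - 5x - 7
f'(x) = 3x² + 6x - 5
x₀ = 1.7

Newton-Raphson formula: x_{n+1} = x_n - f(x_n)/f'(x_n)

Iteration 1:
  f(1.700000) = -1.917000
  f'(1.700000) = 13.870000
  x_1 = 1.700000 - (-1.917000)/13.870000 = 1.838212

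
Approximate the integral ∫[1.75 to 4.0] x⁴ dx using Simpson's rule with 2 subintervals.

f(x) = x⁴
a = 1.75, b = 4.0, n = 2
h = (b - a)/n = 1.125000

Simpson's rule: (h/3)[f(x₀) + 4f(x₁) + 2f(x₂) + ... + f(xₙ)]

x_0 = 1.7500, f(x_0) = 9.378906, coefficient = 1
x_1 = 2.8750, f(x_1) = 68.320557, coefficient = 4
x_2 = 4.0000, f(x_2) = 256.000000, coefficient = 1

I ≈ (1.125000/3) × 538.661133 = 201.997925
Exact value: 201.517383
Error: 0.480542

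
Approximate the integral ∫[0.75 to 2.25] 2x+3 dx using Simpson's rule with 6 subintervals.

f(x) = 2x+3
a = 0.75, b = 2.25, n = 6
h = (b - a)/n = 0.250000

Simpson's rule: (h/3)[f(x₀) + 4f(x₁) + 2f(x₂) + ... + f(xₙ)]

x_0 = 0.7500, f(x_0) = 4.500000, coefficient = 1
x_1 = 1.0000, f(x_1) = 5.000000, coefficient = 4
x_2 = 1.2500, f(x_2) = 5.500000, coefficient = 2
x_3 = 1.5000, f(x_3) = 6.000000, coefficient = 4
x_4 = 1.7500, f(x_4) = 6.500000, coefficient = 2
x_5 = 2.0000, f(x_5) = 7.000000, coefficient = 4
x_6 = 2.2500, f(x_6) = 7.500000, coefficient = 1

I ≈ (0.250000/3) × 108.000000 = 9.000000
Exact value: 9.000000
Error: 0.000000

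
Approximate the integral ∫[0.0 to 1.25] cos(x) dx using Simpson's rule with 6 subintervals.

f(x) = cos(x)
a = 0.0, b = 1.25, n = 6
h = (b - a)/n = 0.208333

Simpson's rule: (h/3)[f(x₀) + 4f(x₁) + 2f(x₂) + ... + f(xₙ)]

x_0 = 0.0000, f(x_0) = 1.000000, coefficient = 1
x_1 = 0.2083, f(x_1) = 0.978377, coefficient = 4
x_2 = 0.4167, f(x_2) = 0.914443, coefficient = 2
x_3 = 0.6250, f(x_3) = 0.810963, coefficient = 4
x_4 = 0.8333, f(x_4) = 0.672412, coefficient = 2
x_5 = 1.0417, f(x_5) = 0.504782, coefficient = 4
x_6 = 1.2500, f(x_6) = 0.315322, coefficient = 1

I ≈ (0.208333/3) × 13.665522 = 0.948995
Exact value: 0.948985
Error: 0.000010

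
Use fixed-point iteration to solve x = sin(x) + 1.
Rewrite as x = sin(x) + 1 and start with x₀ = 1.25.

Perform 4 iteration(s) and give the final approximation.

Equation: x = sin(x) + 1
Fixed-point form: x = sin(x) + 1
x₀ = 1.25

x_1 = g(1.250000) = 1.948985
x_2 = g(1.948985) = 1.929335
x_3 = g(1.929335) = 1.936411
x_4 = g(1.936411) = 1.933904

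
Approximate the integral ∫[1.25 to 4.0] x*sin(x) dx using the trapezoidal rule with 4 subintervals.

f(x) = x*sin(x)
a = 1.25, b = 4.0, n = 4
h = (b - a)/n = 0.687500

Trapezoidal rule: (h/2)[f(x₀) + 2f(x₁) + 2f(x₂) + ... + f(xₙ)]

x_0 = 1.2500, f(x_0) = 1.186231, coefficient = 1
x_1 = 1.9375, f(x_1) = 1.808684, coefficient = 2
x_2 = 2.6250, f(x_2) = 1.296541, coefficient = 2
x_3 = 3.3125, f(x_3) = -0.563379, coefficient = 2
x_4 = 4.0000, f(x_4) = -3.027210, coefficient = 1

I ≈ (0.687500/2) × 3.242713 = 1.114683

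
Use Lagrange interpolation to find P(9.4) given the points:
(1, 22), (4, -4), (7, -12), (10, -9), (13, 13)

Lagrange interpolation formula:
P(x) = Σ yᵢ × Lᵢ(x)
where Lᵢ(x) = Π_{j≠i} (x - xⱼ)/(xᵢ - xⱼ)

L_0(9.4) = (9.4 - 4)/(1 - 4) × (9.4 - 7)/(1 - 7) × (9.4 - 10)/(1 - 10) × (9.4 - 13)/(1 - 13) = 0.014400
L_1(9.4) = (9.4 - 1)/(4 - 1) × (9.4 - 7)/(4 - 7) × (9.4 - 10)/(4 - 10) × (9.4 - 13)/(4 - 13) = -0.089600
L_2(9.4) = (9.4 - 1)/(7 - 1) × (9.4 - 4)/(7 - 4) × (9.4 - 10)/(7 - 10) × (9.4 - 13)/(7 - 13) = 0.302400
L_3(9.4) = (9.4 - 1)/(10 - 1) × (9.4 - 4)/(10 - 4) × (9.4 - 7)/(10 - 7) × (9.4 - 13)/(10 - 13) = 0.806400
L_4(9.4) = (9.4 - 1)/(13 - 1) × (9.4 - 4)/(13 - 4) × (9.4 - 7)/(13 - 7) × (9.4 - 10)/(13 - 10) = -0.033600

P(9.4) = 22×L_0(9.4) + (-4)×L_1(9.4) + (-12)×L_2(9.4) + (-9)×L_3(9.4) + 13×L_4(9.4)
P(9.4) = -10.648000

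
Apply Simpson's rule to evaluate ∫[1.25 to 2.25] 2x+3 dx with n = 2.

f(x) = 2x+3
a = 1.25, b = 2.25, n = 2
h = (b - a)/n = 0.500000

Simpson's rule: (h/3)[f(x₀) + 4f(x₁) + 2f(x₂) + ... + f(xₙ)]

x_0 = 1.2500, f(x_0) = 5.500000, coefficient = 1
x_1 = 1.7500, f(x_1) = 6.500000, coefficient = 4
x_2 = 2.2500, f(x_2) = 7.500000, coefficient = 1

I ≈ (0.500000/3) × 39.000000 = 6.500000
Exact value: 6.500000
Error: 0.000000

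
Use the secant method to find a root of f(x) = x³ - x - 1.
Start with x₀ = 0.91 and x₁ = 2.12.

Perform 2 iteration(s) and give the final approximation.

f(x) = x³ - x - 1
x₀ = 0.91, x₁ = 2.12

Secant formula: x_{n+1} = x_n - f(x_n)(x_n - x_{n-1})/(f(x_n) - f(x_{n-1}))

Iteration 1:
  f(0.910000) = -1.156429
  f(2.120000) = 6.408128
  x_2 = 2.120000 - 6.408128×(2.120000 - 0.910000)/(6.408128 - (-1.156429))
       = 1.094978
Iteration 2:
  f(2.120000) = 6.408128
  f(1.094978) = -0.782124
  x_3 = 1.094978 - (-0.782124)×(1.094978 - 2.120000)/(-0.782124 - 6.408128)
       = 1.206476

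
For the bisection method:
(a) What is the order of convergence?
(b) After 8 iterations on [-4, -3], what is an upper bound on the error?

(a) Bisection has linear (order 1) convergence; the error is halved each step.

(b) Error bound = (b-a)/2^n = (-3 - (-4))/2^{8}
    = 1/2^{8}

(a) 1 (linear); (b) error ≤ 3.91e-03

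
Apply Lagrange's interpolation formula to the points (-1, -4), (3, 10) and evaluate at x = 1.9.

Lagrange interpolation formula:
P(x) = Σ yᵢ × Lᵢ(x)
where Lᵢ(x) = Π_{j≠i} (x - xⱼ)/(xᵢ - xⱼ)

L_0(1.9) = (1.9 - 3)/(-1 - 3) = 0.275000
L_1(1.9) = (1.9 - (-1))/(3 - (-1)) = 0.725000

P(1.9) = (-4)×L_0(1.9) + 10×L_1(1.9)
P(1.9) = 6.150000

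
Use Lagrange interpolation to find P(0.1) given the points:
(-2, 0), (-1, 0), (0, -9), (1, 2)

Lagrange interpolation formula:
P(x) = Σ yᵢ × Lᵢ(x)
where Lᵢ(x) = Π_{j≠i} (x - xⱼ)/(xᵢ - xⱼ)

L_0(0.1) = (0.1 - (-1))/(-2 - (-1)) × (0.1 - 0)/(-2 - 0) × (0.1 - 1)/(-2 - 1) = 0.016500
L_1(0.1) = (0.1 - (-2))/(-1 - (-2)) × (0.1 - 0)/(-1 - 0) × (0.1 - 1)/(-1 - 1) = -0.094500
L_2(0.1) = (0.1 - (-2))/(0 - (-2)) × (0.1 - (-1))/(0 - (-1)) × (0.1 - 1)/(0 - 1) = 1.039500
L_3(0.1) = (0.1 - (-2))/(1 - (-2)) × (0.1 - (-1))/(1 - (-1)) × (0.1 - 0)/(1 - 0) = 0.038500

P(0.1) = 0×L_0(0.1) + 0×L_1(0.1) + (-9)×L_2(0.1) + 2×L_3(0.1)
P(0.1) = -9.278500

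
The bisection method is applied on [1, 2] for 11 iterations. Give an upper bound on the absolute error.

Bisection error bound: |error| ≤ (b-a)/2^n
|error| ≤ (2 - 1)/2^11 = 1/2^11
|error| ≤ 0.0004882812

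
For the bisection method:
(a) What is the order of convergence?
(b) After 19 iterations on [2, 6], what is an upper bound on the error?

(a) Bisection has linear (order 1) convergence; the error is halved each step.

(b) Error bound = (b-a)/2^n = (6 - 2)/2^{19}
    = 4/2^{19}

(a) 1 (linear); (b) error ≤ 7.63e-06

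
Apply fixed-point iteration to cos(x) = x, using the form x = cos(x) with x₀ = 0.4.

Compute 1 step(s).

Equation: cos(x) = x
Fixed-point form: x = cos(x)
x₀ = 0.4

x_1 = g(0.400000) = 0.921061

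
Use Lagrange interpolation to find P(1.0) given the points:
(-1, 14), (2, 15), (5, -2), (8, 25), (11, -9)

Lagrange interpolation formula:
P(x) = Σ yᵢ × Lᵢ(x)
where Lᵢ(x) = Π_{j≠i} (x - xⱼ)/(xᵢ - xⱼ)

L_0(1.0) = (1.0 - 2)/(-1 - 2) × (1.0 - 5)/(-1 - 5) × (1.0 - 8)/(-1 - 8) × (1.0 - 11)/(-1 - 11) = 0.144033
L_1(1.0) = (1.0 - (-1))/(2 - (-1)) × (1.0 - 5)/(2 - 5) × (1.0 - 8)/(2 - 8) × (1.0 - 11)/(2 - 11) = 1.152263
L_2(1.0) = (1.0 - (-1))/(5 - (-1)) × (1.0 - 2)/(5 - 2) × (1.0 - 8)/(5 - 8) × (1.0 - 11)/(5 - 11) = -0.432099
L_3(1.0) = (1.0 - (-1))/(8 - (-1)) × (1.0 - 2)/(8 - 2) × (1.0 - 5)/(8 - 5) × (1.0 - 11)/(8 - 11) = 0.164609
L_4(1.0) = (1.0 - (-1))/(11 - (-1)) × (1.0 - 2)/(11 - 2) × (1.0 - 5)/(11 - 5) × (1.0 - 8)/(11 - 8) = -0.028807

P(1.0) = 14×L_0(1.0) + 15×L_1(1.0) + (-2)×L_2(1.0) + 25×L_3(1.0) + (-9)×L_4(1.0)
P(1.0) = 24.539095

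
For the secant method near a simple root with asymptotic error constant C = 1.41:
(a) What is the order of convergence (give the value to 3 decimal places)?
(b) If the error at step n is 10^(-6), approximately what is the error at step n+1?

(a) Secant method has superlinear convergence with order φ = (1+√5)/2 ≈ 1.618.
    This means |e_{n+1}| ≈ C|e_n|^1.618.

(b) With |e_n| = 10^(-6) and C = 1.41:
    |e_{n+1}| ≈ 1.41 × (10^(-6))^1.618 = 1.41 × 10^(-9.71)

(a) ≈ 1.618 (golden ratio); (b) |e_{n+1}| ≈ 2.761e-10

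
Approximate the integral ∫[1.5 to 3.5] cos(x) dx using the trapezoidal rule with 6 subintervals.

f(x) = cos(x)
a = 1.5, b = 3.5, n = 6
h = (b - a)/n = 0.333333

Trapezoidal rule: (h/2)[f(x₀) + 2f(x₁) + 2f(x₂) + ... + f(xₙ)]

x_0 = 1.5000, f(x_0) = 0.070737, coefficient = 1
x_1 = 1.8333, f(x_1) = -0.259531, coefficient = 2
x_2 = 2.1667, f(x_2) = -0.561229, coefficient = 2
x_3 = 2.5000, f(x_3) = -0.801144, coefficient = 2
x_4 = 2.8333, f(x_4) = -0.952863, coefficient = 2
x_5 = 3.1667, f(x_5) = -0.999686, coefficient = 2
x_6 = 3.5000, f(x_6) = -0.936457, coefficient = 1

I ≈ (0.333333/2) × -8.014626 = -1.335771
Exact value: -1.348278
Error: 0.012507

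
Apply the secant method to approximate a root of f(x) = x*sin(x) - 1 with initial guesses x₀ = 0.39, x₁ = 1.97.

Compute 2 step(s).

f(x) = x*sin(x) - 1
x₀ = 0.39, x₁ = 1.97

Secant formula: x_{n+1} = x_n - f(x_n)(x_n - x_{n-1})/(f(x_n) - f(x_{n-1}))

Iteration 1:
  f(0.390000) = -0.851727
  f(1.970000) = 0.815100
  x_2 = 1.970000 - 0.815100×(1.970000 - 0.390000)/(0.815100 - (-0.851727))
       = 1.197359
Iteration 2:
  f(1.970000) = 0.815100
  f(1.197359) = 0.114836
  x_3 = 1.197359 - 0.114836×(1.197359 - 1.970000)/(0.114836 - 0.815100)
       = 1.070654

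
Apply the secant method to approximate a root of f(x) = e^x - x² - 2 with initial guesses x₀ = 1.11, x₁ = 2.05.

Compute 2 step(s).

f(x) = e^x - x² - 2
x₀ = 1.11, x₁ = 2.05

Secant formula: x_{n+1} = x_n - f(x_n)(x_n - x_{n-1})/(f(x_n) - f(x_{n-1}))

Iteration 1:
  f(1.110000) = -0.197742
  f(2.050000) = 1.565401
  x_2 = 2.050000 - 1.565401×(2.050000 - 1.110000)/(1.565401 - (-0.197742))
       = 1.215424
Iteration 2:
  f(2.050000) = 1.565401
  f(1.215424) = -0.105532
  x_3 = 1.215424 - (-0.105532)×(1.215424 - 2.050000)/(-0.105532 - 1.565401)
       = 1.268134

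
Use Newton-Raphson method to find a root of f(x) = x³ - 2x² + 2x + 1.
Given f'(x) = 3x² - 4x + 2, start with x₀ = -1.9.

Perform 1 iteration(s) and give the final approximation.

f(x) = x³ - 2x² + 2x + 1
f'(x) = 3x² - 4x + 2
x₀ = -1.9

Newton-Raphson formula: x_{n+1} = x_n - f(x_n)/f'(x_n)

Iteration 1:
  f(-1.900000) = -16.879000
  f'(-1.900000) = 20.430000
  x_1 = -1.900000 - (-16.879000)/20.430000 = -1.073813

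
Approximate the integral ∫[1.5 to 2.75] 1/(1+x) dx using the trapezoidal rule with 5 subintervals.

f(x) = 1/(1+x)
a = 1.5, b = 2.75, n = 5
h = (b - a)/n = 0.250000

Trapezoidal rule: (h/2)[f(x₀) + 2f(x₁) + 2f(x₂) + ... + f(xₙ)]

x_0 = 1.5000, f(x_0) = 0.400000, coefficient = 1
x_1 = 1.7500, f(x_1) = 0.363636, coefficient = 2
x_2 = 2.0000, f(x_2) = 0.333333, coefficient = 2
x_3 = 2.2500, f(x_3) = 0.307692, coefficient = 2
x_4 = 2.5000, f(x_4) = 0.285714, coefficient = 2
x_5 = 2.7500, f(x_5) = 0.266667, coefficient = 1

I ≈ (0.250000/2) × 3.247419 = 0.405927
Exact value: 0.405465
Error: 0.000462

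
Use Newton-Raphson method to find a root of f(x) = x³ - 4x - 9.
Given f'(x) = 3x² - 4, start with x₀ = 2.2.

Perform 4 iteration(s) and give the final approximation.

f(x) = x³ - 4x - 9
f'(x) = 3x² - 4
x₀ = 2.2

Newton-Raphson formula: x_{n+1} = x_n - f(x_n)/f'(x_n)

Iteration 1:
  f(2.200000) = -7.152000
  f'(2.200000) = 10.520000
  x_1 = 2.200000 - (-7.152000)/10.520000 = 2.879848
Iteration 2:
  f(2.879848) = 3.364696
  f'(2.879848) = 20.880572
  x_2 = 2.879848 - 3.364696/20.880572 = 2.718708
Iteration 3:
  f(2.718708) = 0.220151
  f'(2.718708) = 18.174118
  x_3 = 2.718708 - 0.220151/18.174118 = 2.706594
Iteration 4:
  f(2.706594) = 0.001195
  f'(2.706594) = 17.976960
  x_4 = 2.706594 - 0.001195/17.976960 = 2.706528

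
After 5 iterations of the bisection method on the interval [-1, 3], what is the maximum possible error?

Bisection error bound: |error| ≤ (b-a)/2^n
|error| ≤ (3 - (-1))/2^5 = 4/2^5
|error| ≤ 0.1250000000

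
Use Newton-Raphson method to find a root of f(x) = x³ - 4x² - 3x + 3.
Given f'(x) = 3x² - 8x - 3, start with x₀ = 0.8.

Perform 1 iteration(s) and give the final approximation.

f(x) = x³ - 4x² - 3x + 3
f'(x) = 3x² - 8x - 3
x₀ = 0.8

Newton-Raphson formula: x_{n+1} = x_n - f(x_n)/f'(x_n)

Iteration 1:
  f(0.800000) = -1.448000
  f'(0.800000) = -7.480000
  x_1 = 0.800000 - (-1.448000)/(-7.480000) = 0.606417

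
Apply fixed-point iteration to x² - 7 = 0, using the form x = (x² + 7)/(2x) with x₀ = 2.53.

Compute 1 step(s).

Equation: x² - 7 = 0
Fixed-point form: x = (x² + 7)/(2x)
x₀ = 2.53

x_1 = g(2.530000) = 2.648399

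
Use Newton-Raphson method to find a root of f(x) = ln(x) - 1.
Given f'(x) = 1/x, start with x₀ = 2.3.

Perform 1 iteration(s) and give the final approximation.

f(x) = ln(x) - 1
f'(x) = 1/x
x₀ = 2.3

Newton-Raphson formula: x_{n+1} = x_n - f(x_n)/f'(x_n)

Iteration 1:
  f(2.300000) = -0.167091
  f'(2.300000) = 0.434783
  x_1 = 2.300000 - (-0.167091)/0.434783 = 2.684309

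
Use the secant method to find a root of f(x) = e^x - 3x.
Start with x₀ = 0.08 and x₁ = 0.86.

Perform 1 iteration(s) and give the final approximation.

f(x) = e^x - 3x
x₀ = 0.08, x₁ = 0.86

Secant formula: x_{n+1} = x_n - f(x_n)(x_n - x_{n-1})/(f(x_n) - f(x_{n-1}))

Iteration 1:
  f(0.080000) = 0.843287
  f(0.860000) = -0.216839
  x_2 = 0.860000 - (-0.216839)×(0.860000 - 0.080000)/(-0.216839 - 0.843287)
       = 0.700458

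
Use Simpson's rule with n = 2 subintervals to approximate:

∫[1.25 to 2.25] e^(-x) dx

f(x) = e^(-x)
a = 1.25, b = 2.25, n = 2
h = (b - a)/n = 0.500000

Simpson's rule: (h/3)[f(x₀) + 4f(x₁) + 2f(x₂) + ... + f(xₙ)]

x_0 = 1.2500, f(x_0) = 0.286505, coefficient = 1
x_1 = 1.7500, f(x_1) = 0.173774, coefficient = 4
x_2 = 2.2500, f(x_2) = 0.105399, coefficient = 1

I ≈ (0.500000/3) × 1.087000 = 0.181167
Exact value: 0.181106
Error: 0.000061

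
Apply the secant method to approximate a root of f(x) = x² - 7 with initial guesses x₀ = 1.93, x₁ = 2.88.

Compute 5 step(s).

f(x) = x² - 7
x₀ = 1.93, x₁ = 2.88

Secant formula: x_{n+1} = x_n - f(x_n)(x_n - x_{n-1})/(f(x_n) - f(x_{n-1}))

Iteration 1:
  f(1.930000) = -3.275100
  f(2.880000) = 1.294400
  x_2 = 2.880000 - 1.294400×(2.880000 - 1.930000)/(1.294400 - (-3.275100))
       = 2.610894
Iteration 2:
  f(2.880000) = 1.294400
  f(2.610894) = -0.183233
  x_3 = 2.610894 - (-0.183233)×(2.610894 - 2.880000)/(-0.183233 - 1.294400)
       = 2.644264
Iteration 3:
  f(2.610894) = -0.183233
  f(2.644264) = -0.007867
  x_4 = 2.644264 - (-0.007867)×(2.644264 - 2.610894)/(-0.007867 - (-0.183233))
       = 2.645761
Iteration 4:
  f(2.644264) = -0.007867
  f(2.645761) = 0.000052
  x_5 = 2.645761 - 0.000052×(2.645761 - 2.644264)/(0.000052 - (-0.007867))
       = 2.645751
Iteration 5:
  f(2.645761) = 0.000052
  f(2.645751) = 0.000000
  x_6 = 2.645751 - 0.000000×(2.645751 - 2.645761)/(0.000000 - 0.000052)
       = 2.645751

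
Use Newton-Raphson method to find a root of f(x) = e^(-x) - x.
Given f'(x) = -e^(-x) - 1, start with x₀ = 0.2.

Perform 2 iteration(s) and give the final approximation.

f(x) = e^(-x) - x
f'(x) = -e^(-x) - 1
x₀ = 0.2

Newton-Raphson formula: x_{n+1} = x_n - f(x_n)/f'(x_n)

Iteration 1:
  f(0.200000) = 0.618731
  f'(0.200000) = -1.818731
  x_1 = 0.200000 - 0.618731/(-1.818731) = 0.540199
Iteration 2:
  f(0.540199) = 0.042433
  f'(0.540199) = -1.582632
  x_2 = 0.540199 - 0.042433/(-1.582632) = 0.567011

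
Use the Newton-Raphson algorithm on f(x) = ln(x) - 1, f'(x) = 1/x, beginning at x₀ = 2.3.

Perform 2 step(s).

f(x) = ln(x) - 1
f'(x) = 1/x
x₀ = 2.3

Newton-Raphson formula: x_{n+1} = x_n - f(x_n)/f'(x_n)

Iteration 1:
  f(2.300000) = -0.167091
  f'(2.300000) = 0.434783
  x_1 = 2.300000 - (-0.167091)/0.434783 = 2.684309
Iteration 2:
  f(2.684309) = -0.012577
  f'(2.684309) = 0.372535
  x_2 = 2.684309 - (-0.012577)/0.372535 = 2.718069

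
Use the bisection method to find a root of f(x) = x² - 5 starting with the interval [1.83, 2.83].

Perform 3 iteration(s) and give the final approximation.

f(x) = x² - 5
Initial interval: [1.83, 2.83]

Iteration 1:
  c_1 = (1.830000 + 2.830000)/2 = 2.330000
  f(c_1) = f(2.330000) = 0.428900
  f(a) × f(c) < 0, new interval: [1.830000, 2.330000]
Iteration 2:
  c_2 = (1.830000 + 2.330000)/2 = 2.080000
  f(c_2) = f(2.080000) = -0.673600
  f(a) × f(c) ≥ 0, new interval: [2.080000, 2.330000]
Iteration 3:
  c_3 = (2.080000 + 2.330000)/2 = 2.205000
  f(c_3) = f(2.205000) = -0.137975
  f(a) × f(c) ≥ 0, new interval: [2.205000, 2.330000]

After 3 iteration(s), the approximation is c_3 = 2.205000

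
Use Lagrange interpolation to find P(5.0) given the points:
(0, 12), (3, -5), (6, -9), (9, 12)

Lagrange interpolation formula:
P(x) = Σ yᵢ × Lᵢ(x)
where Lᵢ(x) = Π_{j≠i} (x - xⱼ)/(xᵢ - xⱼ)

L_0(5.0) = (5.0 - 3)/(0 - 3) × (5.0 - 6)/(0 - 6) × (5.0 - 9)/(0 - 9) = -0.049383
L_1(5.0) = (5.0 - 0)/(3 - 0) × (5.0 - 6)/(3 - 6) × (5.0 - 9)/(3 - 9) = 0.370370
L_2(5.0) = (5.0 - 0)/(6 - 0) × (5.0 - 3)/(6 - 3) × (5.0 - 9)/(6 - 9) = 0.740741
L_3(5.0) = (5.0 - 0)/(9 - 0) × (5.0 - 3)/(9 - 3) × (5.0 - 6)/(9 - 6) = -0.061728

P(5.0) = 12×L_0(5.0) + (-5)×L_1(5.0) + (-9)×L_2(5.0) + 12×L_3(5.0)
P(5.0) = -9.851852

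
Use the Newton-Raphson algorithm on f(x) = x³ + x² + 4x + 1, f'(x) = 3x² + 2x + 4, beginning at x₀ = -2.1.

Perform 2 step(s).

f(x) = x³ + x² + 4x + 1
f'(x) = 3x² + 2x + 4
x₀ = -2.1

Newton-Raphson formula: x_{n+1} = x_n - f(x_n)/f'(x_n)

Iteration 1:
  f(-2.100000) = -12.251000
  f'(-2.100000) = 13.030000
  x_1 = -2.100000 - (-12.251000)/13.030000 = -1.159785
Iteration 2:
  f(-1.159785) = -3.854068
  f'(-1.159785) = 5.715734
  x_2 = -1.159785 - (-3.854068)/5.715734 = -0.485494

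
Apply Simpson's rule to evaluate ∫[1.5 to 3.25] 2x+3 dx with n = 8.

f(x) = 2x+3
a = 1.5, b = 3.25, n = 8
h = (b - a)/n = 0.218750

Simpson's rule: (h/3)[f(x₀) + 4f(x₁) + 2f(x₂) + ... + f(xₙ)]

x_0 = 1.5000, f(x_0) = 6.000000, coefficient = 1
x_1 = 1.7188, f(x_1) = 6.437500, coefficient = 4
x_2 = 1.9375, f(x_2) = 6.875000, coefficient = 2
x_3 = 2.1562, f(x_3) = 7.312500, coefficient = 4
x_4 = 2.3750, f(x_4) = 7.750000, coefficient = 2
x_5 = 2.5938, f(x_5) = 8.187500, coefficient = 4
x_6 = 2.8125, f(x_6) = 8.625000, coefficient = 2
x_7 = 3.0312, f(x_7) = 9.062500, coefficient = 4
x_8 = 3.2500, f(x_8) = 9.500000, coefficient = 1

I ≈ (0.218750/3) × 186.000000 = 13.562500
Exact value: 13.562500
Error: 0.000000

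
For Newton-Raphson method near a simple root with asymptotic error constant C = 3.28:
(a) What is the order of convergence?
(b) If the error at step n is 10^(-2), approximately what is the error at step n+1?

(a) Newton-Raphson has quadratic (order 2) convergence near simple roots.
    This means |e_{n+1}| ≈ C|e_n|².

(b) With |e_n| = 10^(-2) and C = 3.28:
    |e_{n+1}| ≈ 3.28 × (10^(-2))² = 3.28 × 10^(-4)

(a) 2 (quadratic); (b) |e_{n+1}| ≈ 3.280e-04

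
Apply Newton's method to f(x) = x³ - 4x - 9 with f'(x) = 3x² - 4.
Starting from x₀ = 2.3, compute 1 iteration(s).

f(x) = x³ - 4x - 9
f'(x) = 3x² - 4
x₀ = 2.3

Newton-Raphson formula: x_{n+1} = x_n - f(x_n)/f'(x_n)

Iteration 1:
  f(2.300000) = -6.033000
  f'(2.300000) = 11.870000
  x_1 = 2.300000 - (-6.033000)/11.870000 = 2.808256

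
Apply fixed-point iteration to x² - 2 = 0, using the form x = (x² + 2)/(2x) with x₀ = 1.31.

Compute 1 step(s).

Equation: x² - 2 = 0
Fixed-point form: x = (x² + 2)/(2x)
x₀ = 1.31

x_1 = g(1.310000) = 1.418359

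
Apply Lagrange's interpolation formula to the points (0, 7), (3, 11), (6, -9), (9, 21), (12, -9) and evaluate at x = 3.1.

Lagrange interpolation formula:
P(x) = Σ yᵢ × Lᵢ(x)
where Lᵢ(x) = Π_{j≠i} (x - xⱼ)/(xᵢ - xⱼ)

L_0(3.1) = (3.1 - 3)/(0 - 3) × (3.1 - 6)/(0 - 6) × (3.1 - 9)/(0 - 9) × (3.1 - 12)/(0 - 12) = -0.007833
L_1(3.1) = (3.1 - 0)/(3 - 0) × (3.1 - 6)/(3 - 6) × (3.1 - 9)/(3 - 9) × (3.1 - 12)/(3 - 12) = 0.971327
L_2(3.1) = (3.1 - 0)/(6 - 0) × (3.1 - 3)/(6 - 3) × (3.1 - 9)/(6 - 9) × (3.1 - 12)/(6 - 12) = 0.050241
L_3(3.1) = (3.1 - 0)/(9 - 0) × (3.1 - 3)/(9 - 3) × (3.1 - 6)/(9 - 6) × (3.1 - 12)/(9 - 12) = -0.016463
L_4(3.1) = (3.1 - 0)/(12 - 0) × (3.1 - 3)/(12 - 3) × (3.1 - 6)/(12 - 6) × (3.1 - 9)/(12 - 9) = 0.002728

P(3.1) = 7×L_0(3.1) + 11×L_1(3.1) + (-9)×L_2(3.1) + 21×L_3(3.1) + (-9)×L_4(3.1)
P(3.1) = 9.807312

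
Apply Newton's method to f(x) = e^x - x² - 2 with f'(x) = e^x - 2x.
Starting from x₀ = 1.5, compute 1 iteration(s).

f(x) = e^x - x² - 2
f'(x) = e^x - 2x
x₀ = 1.5

Newton-Raphson formula: x_{n+1} = x_n - f(x_n)/f'(x_n)

Iteration 1:
  f(1.500000) = 0.231689
  f'(1.500000) = 1.481689
  x_1 = 1.500000 - 0.231689/1.481689 = 1.343632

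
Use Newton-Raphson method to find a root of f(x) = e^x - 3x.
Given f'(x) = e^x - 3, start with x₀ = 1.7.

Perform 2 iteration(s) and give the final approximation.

f(x) = e^x - 3x
f'(x) = e^x - 3
x₀ = 1.7

Newton-Raphson formula: x_{n+1} = x_n - f(x_n)/f'(x_n)

Iteration 1:
  f(1.700000) = 0.373947
  f'(1.700000) = 2.473947
  x_1 = 1.700000 - 0.373947/2.473947 = 1.548846
Iteration 2:
  f(1.548846) = 0.059498
  f'(1.548846) = 1.706036
  x_2 = 1.548846 - 0.059498/1.706036 = 1.513971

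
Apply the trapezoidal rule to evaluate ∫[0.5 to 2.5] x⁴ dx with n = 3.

f(x) = x⁴
a = 0.5, b = 2.5, n = 3
h = (b - a)/n = 0.666667

Trapezoidal rule: (h/2)[f(x₀) + 2f(x₁) + 2f(x₂) + ... + f(xₙ)]

x_0 = 0.5000, f(x_0) = 0.062500, coefficient = 1
x_1 = 1.1667, f(x_1) = 1.852623, coefficient = 2
x_2 = 1.8333, f(x_2) = 11.297068, coefficient = 2
x_3 = 2.5000, f(x_3) = 39.062500, coefficient = 1

I ≈ (0.666667/2) × 65.424383 = 21.808128
Exact value: 19.525000
Error: 2.283128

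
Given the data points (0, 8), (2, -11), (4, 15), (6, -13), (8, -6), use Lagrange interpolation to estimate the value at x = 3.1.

Lagrange interpolation formula:
P(x) = Σ yᵢ × Lᵢ(x)
where Lᵢ(x) = Π_{j≠i} (x - xⱼ)/(xᵢ - xⱼ)

L_0(3.1) = (3.1 - 2)/(0 - 2) × (3.1 - 4)/(0 - 4) × (3.1 - 6)/(0 - 6) × (3.1 - 8)/(0 - 8) = -0.036635
L_1(3.1) = (3.1 - 0)/(2 - 0) × (3.1 - 4)/(2 - 4) × (3.1 - 6)/(2 - 6) × (3.1 - 8)/(2 - 8) = 0.412978
L_2(3.1) = (3.1 - 0)/(4 - 0) × (3.1 - 2)/(4 - 2) × (3.1 - 6)/(4 - 6) × (3.1 - 8)/(4 - 8) = 0.757127
L_3(3.1) = (3.1 - 0)/(6 - 0) × (3.1 - 2)/(6 - 2) × (3.1 - 4)/(6 - 4) × (3.1 - 8)/(6 - 8) = -0.156647
L_4(3.1) = (3.1 - 0)/(8 - 0) × (3.1 - 2)/(8 - 2) × (3.1 - 4)/(8 - 4) × (3.1 - 6)/(8 - 6) = 0.023177

P(3.1) = 8×L_0(3.1) + (-11)×L_1(3.1) + 15×L_2(3.1) + (-13)×L_3(3.1) + (-6)×L_4(3.1)
P(3.1) = 8.418403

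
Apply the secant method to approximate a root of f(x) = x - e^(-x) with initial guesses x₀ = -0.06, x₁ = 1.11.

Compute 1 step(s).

f(x) = x - e^(-x)
x₀ = -0.06, x₁ = 1.11

Secant formula: x_{n+1} = x_n - f(x_n)(x_n - x_{n-1})/(f(x_n) - f(x_{n-1}))

Iteration 1:
  f(-0.060000) = -1.121837
  f(1.110000) = 0.780441
  x_2 = 1.110000 - 0.780441×(1.110000 - (-0.060000))/(0.780441 - (-1.121837))
       = 0.629988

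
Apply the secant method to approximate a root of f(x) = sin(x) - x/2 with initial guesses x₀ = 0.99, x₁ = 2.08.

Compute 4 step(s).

f(x) = sin(x) - x/2
x₀ = 0.99, x₁ = 2.08

Secant formula: x_{n+1} = x_n - f(x_n)(x_n - x_{n-1})/(f(x_n) - f(x_{n-1}))

Iteration 1:
  f(0.990000) = 0.341026
  f(2.080000) = -0.166867
  x_2 = 2.080000 - (-0.166867)×(2.080000 - 0.990000)/(-0.166867 - 0.341026)
       = 1.721883
Iteration 2:
  f(2.080000) = -0.166867
  f(1.721883) = 0.127667
  x_3 = 1.721883 - 0.127667×(1.721883 - 2.080000)/(0.127667 - (-0.166867))
       = 1.877110
Iteration 3:
  f(1.721883) = 0.127667
  f(1.877110) = 0.014897
  x_4 = 1.877110 - 0.014897×(1.877110 - 1.721883)/(0.014897 - 0.127667)
       = 1.897615
Iteration 4:
  f(1.877110) = 0.014897
  f(1.897615) = -0.001739
  x_5 = 1.897615 - (-0.001739)×(1.897615 - 1.877110)/(-0.001739 - 0.014897)
       = 1.895471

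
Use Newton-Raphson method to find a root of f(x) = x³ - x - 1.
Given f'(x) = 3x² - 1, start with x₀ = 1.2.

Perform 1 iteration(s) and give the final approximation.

f(x) = x³ - x - 1
f'(x) = 3x² - 1
x₀ = 1.2

Newton-Raphson formula: x_{n+1} = x_n - f(x_n)/f'(x_n)

Iteration 1:
  f(1.200000) = -0.472000
  f'(1.200000) = 3.320000
  x_1 = 1.200000 - (-0.472000)/3.320000 = 1.342169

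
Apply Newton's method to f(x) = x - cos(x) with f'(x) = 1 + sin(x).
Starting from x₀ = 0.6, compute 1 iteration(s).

f(x) = x - cos(x)
f'(x) = 1 + sin(x)
x₀ = 0.6

Newton-Raphson formula: x_{n+1} = x_n - f(x_n)/f'(x_n)

Iteration 1:
  f(0.600000) = -0.225336
  f'(0.600000) = 1.564642
  x_1 = 0.600000 - (-0.225336)/1.564642 = 0.744017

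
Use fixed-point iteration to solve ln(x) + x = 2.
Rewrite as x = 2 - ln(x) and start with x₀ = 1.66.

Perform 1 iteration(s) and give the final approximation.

Equation: ln(x) + x = 2
Fixed-point form: x = 2 - ln(x)
x₀ = 1.66

x_1 = g(1.660000) = 1.493182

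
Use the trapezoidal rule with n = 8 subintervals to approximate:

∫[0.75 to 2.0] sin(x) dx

f(x) = sin(x)
a = 0.75, b = 2.0, n = 8
h = (b - a)/n = 0.156250

Trapezoidal rule: (h/2)[f(x₀) + 2f(x₁) + 2f(x₂) + ... + f(xₙ)]

x_0 = 0.7500, f(x_0) = 0.681639, coefficient = 1
x_1 = 0.9062, f(x_1) = 0.787197, coefficient = 2
x_2 = 1.0625, f(x_2) = 0.873575, coefficient = 2
x_3 = 1.2188, f(x_3) = 0.938669, coefficient = 2
x_4 = 1.3750, f(x_4) = 0.980893, coefficient = 2
x_5 = 1.5312, f(x_5) = 0.999218, coefficient = 2
x_6 = 1.6875, f(x_6) = 0.993198, coefficient = 2
x_7 = 1.8438, f(x_7) = 0.962979, coefficient = 2
x_8 = 2.0000, f(x_8) = 0.909297, coefficient = 1

I ≈ (0.156250/2) × 14.662393 = 1.145499
Exact value: 1.147836
Error: 0.002336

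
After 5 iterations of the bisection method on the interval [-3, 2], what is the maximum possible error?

Bisection error bound: |error| ≤ (b-a)/2^n
|error| ≤ (2 - (-3))/2^5 = 5/2^5
|error| ≤ 0.1562500000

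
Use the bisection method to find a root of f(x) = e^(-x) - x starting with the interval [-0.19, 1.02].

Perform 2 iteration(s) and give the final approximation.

f(x) = e^(-x) - x
Initial interval: [-0.19, 1.02]

Iteration 1:
  c_1 = (-0.190000 + 1.020000)/2 = 0.415000
  f(c_1) = f(0.415000) = 0.245340
  f(a) × f(c) ≥ 0, new interval: [0.415000, 1.020000]
Iteration 2:
  c_2 = (0.415000 + 1.020000)/2 = 0.717500
  f(c_2) = f(0.717500) = -0.229529
  f(a) × f(c) < 0, new interval: [0.415000, 0.717500]

After 2 iteration(s), the approximation is c_2 = 0.717500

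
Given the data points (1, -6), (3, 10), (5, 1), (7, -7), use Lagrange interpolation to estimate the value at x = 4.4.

Lagrange interpolation formula:
P(x) = Σ yᵢ × Lᵢ(x)
where Lᵢ(x) = Π_{j≠i} (x - xⱼ)/(xᵢ - xⱼ)

L_0(4.4) = (4.4 - 3)/(1 - 3) × (4.4 - 5)/(1 - 5) × (4.4 - 7)/(1 - 7) = -0.045500
L_1(4.4) = (4.4 - 1)/(3 - 1) × (4.4 - 5)/(3 - 5) × (4.4 - 7)/(3 - 7) = 0.331500
L_2(4.4) = (4.4 - 1)/(5 - 1) × (4.4 - 3)/(5 - 3) × (4.4 - 7)/(5 - 7) = 0.773500
L_3(4.4) = (4.4 - 1)/(7 - 1) × (4.4 - 3)/(7 - 3) × (4.4 - 5)/(7 - 5) = -0.059500

P(4.4) = (-6)×L_0(4.4) + 10×L_1(4.4) + 1×L_2(4.4) + (-7)×L_3(4.4)
P(4.4) = 4.778000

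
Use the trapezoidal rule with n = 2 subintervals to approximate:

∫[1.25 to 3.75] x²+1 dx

f(x) = x²+1
a = 1.25, b = 3.75, n = 2
h = (b - a)/n = 1.250000

Trapezoidal rule: (h/2)[f(x₀) + 2f(x₁) + 2f(x₂) + ... + f(xₙ)]

x_0 = 1.2500, f(x_0) = 2.562500, coefficient = 1
x_1 = 2.5000, f(x_1) = 7.250000, coefficient = 2
x_2 = 3.7500, f(x_2) = 15.062500, coefficient = 1

I ≈ (1.250000/2) × 32.125000 = 20.078125
Exact value: 19.427083
Error: 0.651042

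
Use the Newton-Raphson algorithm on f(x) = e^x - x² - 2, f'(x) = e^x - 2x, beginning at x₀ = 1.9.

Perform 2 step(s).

f(x) = e^x - x² - 2
f'(x) = e^x - 2x
x₀ = 1.9

Newton-Raphson formula: x_{n+1} = x_n - f(x_n)/f'(x_n)

Iteration 1:
  f(1.900000) = 1.075894
  f'(1.900000) = 2.885894
  x_1 = 1.900000 - 1.075894/2.885894 = 1.527189
Iteration 2:
  f(1.527189) = 0.272906
  f'(1.527189) = 1.550834
  x_2 = 1.527189 - 0.272906/1.550834 = 1.351215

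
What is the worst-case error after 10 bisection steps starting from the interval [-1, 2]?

Bisection error bound: |error| ≤ (b-a)/2^n
|error| ≤ (2 - (-1))/2^10 = 3/2^10
|error| ≤ 0.0029296875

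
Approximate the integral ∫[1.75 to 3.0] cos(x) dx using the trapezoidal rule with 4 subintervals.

f(x) = cos(x)
a = 1.75, b = 3.0, n = 4
h = (b - a)/n = 0.312500

Trapezoidal rule: (h/2)[f(x₀) + 2f(x₁) + 2f(x₂) + ... + f(xₙ)]

x_0 = 1.7500, f(x_0) = -0.178246, coefficient = 1
x_1 = 2.0625, f(x_1) = -0.472128, coefficient = 2
x_2 = 2.3750, f(x_2) = -0.720278, coefficient = 2
x_3 = 2.6875, f(x_3) = -0.898659, coefficient = 2
x_4 = 3.0000, f(x_4) = -0.989992, coefficient = 1

I ≈ (0.312500/2) × -5.350371 = -0.835995
Exact value: -0.842866
Error: 0.006870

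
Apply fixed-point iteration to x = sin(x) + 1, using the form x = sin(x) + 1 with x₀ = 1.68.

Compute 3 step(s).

Equation: x = sin(x) + 1
Fixed-point form: x = sin(x) + 1
x₀ = 1.68

x_1 = g(1.680000) = 1.994043
x_2 = g(1.994043) = 1.911760
x_3 = g(1.911760) = 1.942433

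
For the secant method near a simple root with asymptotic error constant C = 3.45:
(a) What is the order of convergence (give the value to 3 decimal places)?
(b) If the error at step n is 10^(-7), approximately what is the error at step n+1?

(a) Secant method has superlinear convergence with order φ = (1+√5)/2 ≈ 1.618.
    This means |e_{n+1}| ≈ C|e_n|^1.618.

(b) With |e_n| = 10^(-7) and C = 3.45:
    |e_{n+1}| ≈ 3.45 × (10^(-7))^1.618 = 3.45 × 10^(-11.33)

(a) ≈ 1.618 (golden ratio); (b) |e_{n+1}| ≈ 1.628e-11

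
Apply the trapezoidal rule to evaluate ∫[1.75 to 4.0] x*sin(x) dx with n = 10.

f(x) = x*sin(x)
a = 1.75, b = 4.0, n = 10
h = (b - a)/n = 0.225000

Trapezoidal rule: (h/2)[f(x₀) + 2f(x₁) + 2f(x₂) + ... + f(xₙ)]

x_0 = 1.7500, f(x_0) = 1.721975, coefficient = 1
x_1 = 1.9750, f(x_1) = 1.815846, coefficient = 2
x_2 = 2.2000, f(x_2) = 1.778692, coefficient = 2
x_3 = 2.4250, f(x_3) = 1.592787, coefficient = 2
x_4 = 2.6500, f(x_4) = 1.250881, coefficient = 2
x_5 = 2.8750, f(x_5) = 0.757407, coefficient = 2
x_6 = 3.1000, f(x_6) = 0.128900, coefficient = 2
x_7 = 3.3250, f(x_7) = -0.606416, coefficient = 2
x_8 = 3.5500, f(x_8) = -1.409876, coefficient = 2
x_9 = 3.7750, f(x_9) = -2.234402, coefficient = 2
x_10 = 4.0000, f(x_10) = -3.027210, coefficient = 1

I ≈ (0.225000/2) × 4.842403 = 0.544770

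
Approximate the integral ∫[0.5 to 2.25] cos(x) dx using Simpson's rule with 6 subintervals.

f(x) = cos(x)
a = 0.5, b = 2.25, n = 6
h = (b - a)/n = 0.291667

Simpson's rule: (h/3)[f(x₀) + 4f(x₁) + 2f(x₂) + ... + f(xₙ)]

x_0 = 0.5000, f(x_0) = 0.877583, coefficient = 1
x_1 = 0.7917, f(x_1) = 0.702660, coefficient = 4
x_2 = 1.0833, f(x_2) = 0.468386, coefficient = 2
x_3 = 1.3750, f(x_3) = 0.194548, coefficient = 4
x_4 = 1.6667, f(x_4) = -0.095724, coefficient = 2
x_5 = 1.9583, f(x_5) = -0.377909, coefficient = 4
x_6 = 2.2500, f(x_6) = -0.628174, coefficient = 1

I ≈ (0.291667/3) × 3.071929 = 0.298660
Exact value: 0.298648
Error: 0.000012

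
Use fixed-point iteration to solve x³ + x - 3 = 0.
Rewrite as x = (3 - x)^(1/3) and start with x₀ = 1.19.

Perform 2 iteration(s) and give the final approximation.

Equation: x³ + x - 3 = 0
Fixed-point form: x = (3 - x)^(1/3)
x₀ = 1.19

x_1 = g(1.190000) = 1.218689
x_2 = g(1.218689) = 1.212216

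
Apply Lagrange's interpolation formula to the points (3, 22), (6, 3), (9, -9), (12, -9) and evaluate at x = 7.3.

Lagrange interpolation formula:
P(x) = Σ yᵢ × Lᵢ(x)
where Lᵢ(x) = Π_{j≠i} (x - xⱼ)/(xᵢ - xⱼ)

L_0(7.3) = (7.3 - 6)/(3 - 6) × (7.3 - 9)/(3 - 9) × (7.3 - 12)/(3 - 12) = -0.064117
L_1(7.3) = (7.3 - 3)/(6 - 3) × (7.3 - 9)/(6 - 9) × (7.3 - 12)/(6 - 12) = 0.636241
L_2(7.3) = (7.3 - 3)/(9 - 3) × (7.3 - 6)/(9 - 6) × (7.3 - 12)/(9 - 12) = 0.486537
L_3(7.3) = (7.3 - 3)/(12 - 3) × (7.3 - 6)/(12 - 6) × (7.3 - 9)/(12 - 9) = -0.058660

P(7.3) = 22×L_0(7.3) + 3×L_1(7.3) + (-9)×L_2(7.3) + (-9)×L_3(7.3)
P(7.3) = -3.352747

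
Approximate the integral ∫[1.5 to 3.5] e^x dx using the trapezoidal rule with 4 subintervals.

f(x) = e^x
a = 1.5, b = 3.5, n = 4
h = (b - a)/n = 0.500000

Trapezoidal rule: (h/2)[f(x₀) + 2f(x₁) + 2f(x₂) + ... + f(xₙ)]

x_0 = 1.5000, f(x_0) = 4.481689, coefficient = 1
x_1 = 2.0000, f(x_1) = 7.389056, coefficient = 2
x_2 = 2.5000, f(x_2) = 12.182494, coefficient = 2
x_3 = 3.0000, f(x_3) = 20.085537, coefficient = 2
x_4 = 3.5000, f(x_4) = 33.115452, coefficient = 1

I ≈ (0.500000/2) × 116.911315 = 29.227829
Exact value: 28.633763
Error: 0.594066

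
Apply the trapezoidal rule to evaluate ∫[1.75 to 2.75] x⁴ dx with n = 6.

f(x) = x⁴
a = 1.75, b = 2.75, n = 6
h = (b - a)/n = 0.166667

Trapezoidal rule: (h/2)[f(x₀) + 2f(x₁) + 2f(x₂) + ... + f(xₙ)]

x_0 = 1.7500, f(x_0) = 9.378906, coefficient = 1
x_1 = 1.9167, f(x_1) = 13.495419, coefficient = 2
x_2 = 2.0833, f(x_2) = 18.838011, coefficient = 2
x_3 = 2.2500, f(x_3) = 25.628906, coefficient = 2
x_4 = 2.4167, f(x_4) = 34.108845, coefficient = 2
x_5 = 2.5833, f(x_5) = 44.537085, coefficient = 2
x_6 = 2.7500, f(x_6) = 57.191406, coefficient = 1

I ≈ (0.166667/2) × 339.786844 = 28.315570
Exact value: 28.172656
Error: 0.142914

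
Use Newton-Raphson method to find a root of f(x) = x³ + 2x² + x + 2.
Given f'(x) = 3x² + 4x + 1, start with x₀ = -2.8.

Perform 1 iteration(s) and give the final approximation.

f(x) = x³ + 2x² + x + 2
f'(x) = 3x² + 4x + 1
x₀ = -2.8

Newton-Raphson formula: x_{n+1} = x_n - f(x_n)/f'(x_n)

Iteration 1:
  f(-2.800000) = -7.072000
  f'(-2.800000) = 13.320000
  x_1 = -2.800000 - (-7.072000)/13.320000 = -2.269069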